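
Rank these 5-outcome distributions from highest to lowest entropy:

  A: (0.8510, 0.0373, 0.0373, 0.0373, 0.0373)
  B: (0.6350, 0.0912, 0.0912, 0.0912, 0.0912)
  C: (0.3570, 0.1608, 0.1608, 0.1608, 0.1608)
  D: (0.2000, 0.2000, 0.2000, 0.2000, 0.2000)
D > C > B > A

Key insight: Entropy is maximized by uniform distributions and minimized by concentrated distributions.

Entropies:
  H(A) = 0.9053 bits
  H(B) = 1.6768 bits
  H(C) = 2.2262 bits
  H(D) = 2.3219 bits

Ranking: D > C > B > A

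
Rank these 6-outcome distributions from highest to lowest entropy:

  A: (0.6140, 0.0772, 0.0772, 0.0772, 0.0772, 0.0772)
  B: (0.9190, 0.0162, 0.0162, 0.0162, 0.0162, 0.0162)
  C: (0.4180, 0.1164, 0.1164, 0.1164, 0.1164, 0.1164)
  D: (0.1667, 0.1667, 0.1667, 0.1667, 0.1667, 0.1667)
D > C > A > B

Key insight: Entropy is maximized by uniform distributions and minimized by concentrated distributions.

Entropies:
  H(A) = 1.8584 bits
  H(B) = 0.5938 bits
  H(C) = 2.3319 bits
  H(D) = 2.5850 bits

Ranking: D > C > A > B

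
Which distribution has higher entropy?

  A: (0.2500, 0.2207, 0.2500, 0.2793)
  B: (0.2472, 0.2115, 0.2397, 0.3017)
A

Both distributions are close to uniform, making this a harder comparison.

H(A) = 1.9951 bits
H(B) = 1.9879 bits

The distribution closer to uniform has higher entropy.
Answer: A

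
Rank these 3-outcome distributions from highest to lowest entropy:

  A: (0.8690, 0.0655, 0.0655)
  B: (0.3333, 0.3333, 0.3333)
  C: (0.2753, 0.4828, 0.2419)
B > C > A

Key insight: Entropy is maximized by uniform distributions and minimized by concentrated distributions.

- Uniform distributions have maximum entropy log₂(3) = 1.5850 bits
- The more "peaked" or concentrated a distribution, the lower its entropy

Entropies:
  H(A) = 0.6912 bits
  H(B) = 1.5850 bits
  H(C) = 1.5148 bits

Ranking: B > C > A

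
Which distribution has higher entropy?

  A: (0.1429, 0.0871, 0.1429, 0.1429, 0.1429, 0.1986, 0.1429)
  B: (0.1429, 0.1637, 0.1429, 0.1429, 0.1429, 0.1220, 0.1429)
B

Both distributions are close to uniform, making this a harder comparison.

H(A) = 2.7752 bits
H(B) = 2.8029 bits

The distribution closer to uniform has higher entropy.
Answer: B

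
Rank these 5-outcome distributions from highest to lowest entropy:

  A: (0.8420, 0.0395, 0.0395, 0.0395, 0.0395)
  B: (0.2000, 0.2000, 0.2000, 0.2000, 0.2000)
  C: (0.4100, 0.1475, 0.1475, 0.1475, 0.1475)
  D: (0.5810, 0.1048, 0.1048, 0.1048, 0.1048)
B > C > D > A

Key insight: Entropy is maximized by uniform distributions and minimized by concentrated distributions.

Entropies:
  H(A) = 0.9455 bits
  H(B) = 2.3219 bits
  H(C) = 2.1565 bits
  H(D) = 1.8190 bits

Ranking: B > C > D > A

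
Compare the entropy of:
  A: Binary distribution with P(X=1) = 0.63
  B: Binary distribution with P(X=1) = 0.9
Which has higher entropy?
A

For binary distributions, entropy is maximized at p=0.5 and decreases as p moves toward 0 or 1.

H(A) = H(0.63) = 0.9507 bits
H(B) = H(0.9) = 0.4690 bits

Distribution A (p=0.63) is closer to uniform (p=0.5), so it has higher entropy.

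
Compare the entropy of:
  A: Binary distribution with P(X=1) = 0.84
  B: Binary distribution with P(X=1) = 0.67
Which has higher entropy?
B

For binary distributions, entropy is maximized at p=0.5 and decreases as p moves toward 0 or 1.

H(A) = H(0.84) = 0.6343 bits
H(B) = H(0.67) = 0.9149 bits

Distribution B (p=0.67) is closer to uniform (p=0.5), so it has higher entropy.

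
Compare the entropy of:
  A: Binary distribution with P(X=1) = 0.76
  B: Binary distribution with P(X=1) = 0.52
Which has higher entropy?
B

For binary distributions, entropy is maximized at p=0.5 and decreases as p moves toward 0 or 1.

H(A) = H(0.76) = 0.7950 bits
H(B) = H(0.52) = 0.9988 bits

Distribution B (p=0.52) is closer to uniform (p=0.5), so it has higher entropy.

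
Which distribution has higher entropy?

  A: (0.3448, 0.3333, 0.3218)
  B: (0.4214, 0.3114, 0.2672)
A

Both distributions are close to uniform, making this a harder comparison.

H(A) = 1.5844 bits
H(B) = 1.5583 bits

The distribution closer to uniform has higher entropy.
Answer: A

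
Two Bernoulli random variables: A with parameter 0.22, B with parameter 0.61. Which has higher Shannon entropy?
B

For binary distributions, entropy is maximized at p=0.5 and decreases as p moves toward 0 or 1.

H(A) = H(0.22) = 0.7602 bits
H(B) = H(0.61) = 0.9648 bits

Distribution B (p=0.61) is closer to uniform (p=0.5), so it has higher entropy.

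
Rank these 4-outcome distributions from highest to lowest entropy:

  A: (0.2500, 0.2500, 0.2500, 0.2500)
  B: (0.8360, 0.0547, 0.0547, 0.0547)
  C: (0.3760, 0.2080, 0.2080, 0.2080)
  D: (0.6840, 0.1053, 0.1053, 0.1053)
A > C > D > B

Key insight: Entropy is maximized by uniform distributions and minimized by concentrated distributions.

Entropies:
  H(A) = 2.0000 bits
  H(B) = 0.9037 bits
  H(C) = 1.9442 bits
  H(D) = 1.4008 bits

Ranking: A > C > D > B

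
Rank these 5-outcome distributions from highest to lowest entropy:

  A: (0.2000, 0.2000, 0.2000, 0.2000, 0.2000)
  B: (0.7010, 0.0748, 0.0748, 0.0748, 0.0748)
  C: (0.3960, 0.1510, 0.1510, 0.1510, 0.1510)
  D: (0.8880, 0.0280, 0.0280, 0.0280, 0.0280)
A > C > B > D

Key insight: Entropy is maximized by uniform distributions and minimized by concentrated distributions.

Entropies:
  H(A) = 2.3219 bits
  H(B) = 1.4781 bits
  H(C) = 2.1766 bits
  H(D) = 0.7299 bits

Ranking: A > C > B > D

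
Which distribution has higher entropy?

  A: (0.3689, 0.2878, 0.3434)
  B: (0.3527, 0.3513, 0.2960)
B

Both distributions are close to uniform, making this a harder comparison.

H(A) = 1.5774 bits
H(B) = 1.5803 bits

The distribution closer to uniform has higher entropy.
Answer: B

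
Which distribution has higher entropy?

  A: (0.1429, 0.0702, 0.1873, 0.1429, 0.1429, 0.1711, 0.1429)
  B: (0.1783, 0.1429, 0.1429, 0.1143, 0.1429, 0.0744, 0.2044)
A

Both distributions are close to uniform, making this a harder comparison.

H(A) = 2.7616 bits
H(B) = 2.7515 bits

The distribution closer to uniform has higher entropy.
Answer: A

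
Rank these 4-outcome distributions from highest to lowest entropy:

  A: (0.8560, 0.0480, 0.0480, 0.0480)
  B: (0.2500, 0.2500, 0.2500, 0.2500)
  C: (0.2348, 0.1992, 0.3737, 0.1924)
B > C > A

Key insight: Entropy is maximized by uniform distributions and minimized by concentrated distributions.

- Uniform distributions have maximum entropy log₂(4) = 2.0000 bits
- The more "peaked" or concentrated a distribution, the lower its entropy

Entropies:
  H(A) = 0.8229 bits
  H(B) = 2.0000 bits
  H(C) = 1.9426 bits

Ranking: B > C > A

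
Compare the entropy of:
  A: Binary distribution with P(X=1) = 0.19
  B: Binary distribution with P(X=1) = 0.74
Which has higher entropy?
B

For binary distributions, entropy is maximized at p=0.5 and decreases as p moves toward 0 or 1.

H(A) = H(0.19) = 0.7015 bits
H(B) = H(0.74) = 0.8267 bits

Distribution B (p=0.74) is closer to uniform (p=0.5), so it has higher entropy.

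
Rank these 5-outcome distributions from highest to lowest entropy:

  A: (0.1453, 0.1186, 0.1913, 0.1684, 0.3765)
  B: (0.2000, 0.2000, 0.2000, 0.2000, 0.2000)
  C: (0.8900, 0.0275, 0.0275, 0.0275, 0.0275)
B > A > C

Key insight: Entropy is maximized by uniform distributions and minimized by concentrated distributions.

- Uniform distributions have maximum entropy log₂(5) = 2.3219 bits
- The more "peaked" or concentrated a distribution, the lower its entropy

Entropies:
  H(A) = 2.1888 bits
  H(B) = 2.3219 bits
  H(C) = 0.7199 bits

Ranking: B > A > C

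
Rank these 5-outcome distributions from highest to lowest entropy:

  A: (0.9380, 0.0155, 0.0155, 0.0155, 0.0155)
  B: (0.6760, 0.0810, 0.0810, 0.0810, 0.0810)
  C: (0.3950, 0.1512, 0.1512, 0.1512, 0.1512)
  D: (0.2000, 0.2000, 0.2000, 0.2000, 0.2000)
D > C > B > A

Key insight: Entropy is maximized by uniform distributions and minimized by concentrated distributions.

Entropies:
  H(A) = 0.4593 bits
  H(B) = 1.5567 bits
  H(C) = 2.1780 bits
  H(D) = 2.3219 bits

Ranking: D > C > B > A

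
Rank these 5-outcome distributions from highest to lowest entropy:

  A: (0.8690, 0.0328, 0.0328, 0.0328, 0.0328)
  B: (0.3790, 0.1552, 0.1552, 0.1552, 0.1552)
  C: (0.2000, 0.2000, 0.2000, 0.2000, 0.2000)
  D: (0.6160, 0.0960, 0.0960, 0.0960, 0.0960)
C > B > D > A

Key insight: Entropy is maximized by uniform distributions and minimized by concentrated distributions.

Entropies:
  H(A) = 0.8222 bits
  H(B) = 2.1993 bits
  H(C) = 2.3219 bits
  H(D) = 1.7288 bits

Ranking: C > B > D > A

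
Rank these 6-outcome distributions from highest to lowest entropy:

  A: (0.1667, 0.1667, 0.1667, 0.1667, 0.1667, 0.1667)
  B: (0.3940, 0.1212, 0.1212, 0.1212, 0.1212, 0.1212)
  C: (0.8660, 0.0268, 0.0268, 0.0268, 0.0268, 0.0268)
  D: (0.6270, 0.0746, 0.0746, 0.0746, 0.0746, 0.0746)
A > B > D > C

Key insight: Entropy is maximized by uniform distributions and minimized by concentrated distributions.

Entropies:
  H(A) = 2.5850 bits
  H(B) = 2.3744 bits
  H(C) = 0.8794 bits
  H(D) = 1.8190 bits

Ranking: A > B > D > C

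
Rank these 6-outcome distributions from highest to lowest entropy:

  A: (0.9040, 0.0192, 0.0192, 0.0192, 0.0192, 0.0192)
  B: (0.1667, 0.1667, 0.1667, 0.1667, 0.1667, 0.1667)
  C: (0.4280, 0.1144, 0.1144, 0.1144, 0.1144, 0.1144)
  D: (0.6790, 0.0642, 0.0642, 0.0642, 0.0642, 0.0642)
B > C > D > A

Key insight: Entropy is maximized by uniform distributions and minimized by concentrated distributions.

Entropies:
  H(A) = 0.6791 bits
  H(B) = 2.5850 bits
  H(C) = 2.3131 bits
  H(D) = 1.6508 bits

Ranking: B > C > D > A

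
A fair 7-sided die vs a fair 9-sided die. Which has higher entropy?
9-sided die

Both are uniform distributions; for uniform over n outcomes, H = log₂(n). H(7-sided) = log₂(7) = 2.807 bits and H(9-sided) = log₂(9) = 3.170 bits. More outcomes in a uniform distribution means higher entropy.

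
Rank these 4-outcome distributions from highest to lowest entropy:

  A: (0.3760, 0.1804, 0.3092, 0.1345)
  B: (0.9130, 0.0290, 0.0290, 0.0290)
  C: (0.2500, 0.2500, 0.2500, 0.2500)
C > A > B

Key insight: Entropy is maximized by uniform distributions and minimized by concentrated distributions.

- Uniform distributions have maximum entropy log₂(4) = 2.0000 bits
- The more "peaked" or concentrated a distribution, the lower its entropy

Entropies:
  H(A) = 1.8892 bits
  H(B) = 0.5643 bits
  H(C) = 2.0000 bits

Ranking: C > A > B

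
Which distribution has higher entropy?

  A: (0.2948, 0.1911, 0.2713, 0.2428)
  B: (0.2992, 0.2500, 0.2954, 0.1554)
A

Both distributions are close to uniform, making this a harder comparison.

H(A) = 1.9822 bits
H(B) = 1.9579 bits

The distribution closer to uniform has higher entropy.
Answer: A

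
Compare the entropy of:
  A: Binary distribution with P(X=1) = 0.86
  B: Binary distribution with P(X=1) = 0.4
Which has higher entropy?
B

For binary distributions, entropy is maximized at p=0.5 and decreases as p moves toward 0 or 1.

H(A) = H(0.86) = 0.5842 bits
H(B) = H(0.4) = 0.9710 bits

Distribution B (p=0.4) is closer to uniform (p=0.5), so it has higher entropy.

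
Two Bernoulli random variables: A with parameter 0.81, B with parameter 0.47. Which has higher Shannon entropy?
B

For binary distributions, entropy is maximized at p=0.5 and decreases as p moves toward 0 or 1.

H(A) = H(0.81) = 0.7015 bits
H(B) = H(0.47) = 0.9974 bits

Distribution B (p=0.47) is closer to uniform (p=0.5), so it has higher entropy.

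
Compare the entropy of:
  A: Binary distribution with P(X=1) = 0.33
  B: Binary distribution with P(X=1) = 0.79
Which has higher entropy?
A

For binary distributions, entropy is maximized at p=0.5 and decreases as p moves toward 0 or 1.

H(A) = H(0.33) = 0.9149 bits
H(B) = H(0.79) = 0.7415 bits

Distribution A (p=0.33) is closer to uniform (p=0.5), so it has higher entropy.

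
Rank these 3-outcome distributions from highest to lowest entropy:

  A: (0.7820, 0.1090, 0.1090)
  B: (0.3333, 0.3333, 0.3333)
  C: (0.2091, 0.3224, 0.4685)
B > C > A

Key insight: Entropy is maximized by uniform distributions and minimized by concentrated distributions.

- Uniform distributions have maximum entropy log₂(3) = 1.5850 bits
- The more "peaked" or concentrated a distribution, the lower its entropy

Entropies:
  H(A) = 0.9745 bits
  H(B) = 1.5850 bits
  H(C) = 1.5111 bits

Ranking: B > C > A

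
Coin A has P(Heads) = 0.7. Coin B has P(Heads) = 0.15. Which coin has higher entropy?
A

For binary distributions, entropy is maximized at p=0.5 and decreases as p moves toward 0 or 1.

H(A) = H(0.7) = 0.8813 bits
H(B) = H(0.15) = 0.6098 bits

Distribution A (p=0.7) is closer to uniform (p=0.5), so it has higher entropy.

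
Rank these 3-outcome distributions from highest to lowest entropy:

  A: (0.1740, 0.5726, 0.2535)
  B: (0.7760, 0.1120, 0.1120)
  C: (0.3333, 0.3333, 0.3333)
C > A > B

Key insight: Entropy is maximized by uniform distributions and minimized by concentrated distributions.

- Uniform distributions have maximum entropy log₂(3) = 1.5850 bits
- The more "peaked" or concentrated a distribution, the lower its entropy

Entropies:
  H(A) = 1.4014 bits
  H(B) = 0.9914 bits
  H(C) = 1.5850 bits

Ranking: C > A > B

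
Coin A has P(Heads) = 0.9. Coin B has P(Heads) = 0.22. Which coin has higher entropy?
B

For binary distributions, entropy is maximized at p=0.5 and decreases as p moves toward 0 or 1.

H(A) = H(0.9) = 0.4690 bits
H(B) = H(0.22) = 0.7602 bits

Distribution B (p=0.22) is closer to uniform (p=0.5), so it has higher entropy.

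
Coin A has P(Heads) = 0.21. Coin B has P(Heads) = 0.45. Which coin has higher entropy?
B

For binary distributions, entropy is maximized at p=0.5 and decreases as p moves toward 0 or 1.

H(A) = H(0.21) = 0.7415 bits
H(B) = H(0.45) = 0.9928 bits

Distribution B (p=0.45) is closer to uniform (p=0.5), so it has higher entropy.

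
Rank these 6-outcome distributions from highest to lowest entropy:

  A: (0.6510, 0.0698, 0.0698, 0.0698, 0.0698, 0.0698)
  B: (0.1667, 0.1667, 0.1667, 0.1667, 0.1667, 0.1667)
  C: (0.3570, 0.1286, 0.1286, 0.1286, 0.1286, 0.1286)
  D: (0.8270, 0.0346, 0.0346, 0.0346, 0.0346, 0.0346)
B > C > A > D

Key insight: Entropy is maximized by uniform distributions and minimized by concentrated distributions.

Entropies:
  H(A) = 1.7435 bits
  H(B) = 2.5850 bits
  H(C) = 2.4332 bits
  H(D) = 1.0662 bits

Ranking: B > C > A > D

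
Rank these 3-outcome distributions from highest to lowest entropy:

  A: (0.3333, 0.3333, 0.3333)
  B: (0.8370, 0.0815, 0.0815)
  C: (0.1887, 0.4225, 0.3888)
A > C > B

Key insight: Entropy is maximized by uniform distributions and minimized by concentrated distributions.

- Uniform distributions have maximum entropy log₂(3) = 1.5850 bits
- The more "peaked" or concentrated a distribution, the lower its entropy

Entropies:
  H(A) = 1.5850 bits
  H(B) = 0.8044 bits
  H(C) = 1.5090 bits

Ranking: A > C > B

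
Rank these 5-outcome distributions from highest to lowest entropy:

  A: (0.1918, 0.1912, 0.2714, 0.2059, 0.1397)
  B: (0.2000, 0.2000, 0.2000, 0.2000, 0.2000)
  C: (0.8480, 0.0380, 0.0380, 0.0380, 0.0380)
B > A > C

Key insight: Entropy is maximized by uniform distributions and minimized by concentrated distributions.

- Uniform distributions have maximum entropy log₂(5) = 2.3219 bits
- The more "peaked" or concentrated a distribution, the lower its entropy

Entropies:
  H(A) = 2.2901 bits
  H(B) = 2.3219 bits
  H(C) = 0.9188 bits

Ranking: B > A > C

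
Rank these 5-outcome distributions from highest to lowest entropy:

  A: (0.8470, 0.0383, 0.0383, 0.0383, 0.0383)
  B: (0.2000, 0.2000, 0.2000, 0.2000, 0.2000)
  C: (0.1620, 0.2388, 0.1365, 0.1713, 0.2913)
B > C > A

Key insight: Entropy is maximized by uniform distributions and minimized by concentrated distributions.

- Uniform distributions have maximum entropy log₂(5) = 2.3219 bits
- The more "peaked" or concentrated a distribution, the lower its entropy

Entropies:
  H(A) = 0.9233 bits
  H(B) = 2.3219 bits
  H(C) = 2.2654 bits

Ranking: B > C > A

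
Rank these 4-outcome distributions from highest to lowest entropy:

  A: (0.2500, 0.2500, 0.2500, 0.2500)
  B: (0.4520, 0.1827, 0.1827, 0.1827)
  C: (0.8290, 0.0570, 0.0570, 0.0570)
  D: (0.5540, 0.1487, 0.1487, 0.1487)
A > B > D > C

Key insight: Entropy is maximized by uniform distributions and minimized by concentrated distributions.

Entropies:
  H(A) = 2.0000 bits
  H(B) = 1.8619 bits
  H(C) = 0.9310 bits
  H(D) = 1.6985 bits

Ranking: A > B > D > C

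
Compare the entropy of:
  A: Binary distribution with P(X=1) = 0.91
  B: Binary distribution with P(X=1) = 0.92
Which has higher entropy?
A

For binary distributions, entropy is maximized at p=0.5 and decreases as p moves toward 0 or 1.

H(A) = H(0.91) = 0.4365 bits
H(B) = H(0.92) = 0.4022 bits

Distribution A (p=0.91) is closer to uniform (p=0.5), so it has higher entropy.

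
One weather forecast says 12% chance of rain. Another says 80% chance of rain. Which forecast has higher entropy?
80% forecast

Treat each forecast as a Bernoulli distribution. Binary entropy is maximized at p=0.5 and falls off symmetrically toward 0 or 1. The 80% forecast is closer to 50%, so it is more uncertain. H(12%) ≈ 0.529 bits, H(80%) ≈ 0.722 bits.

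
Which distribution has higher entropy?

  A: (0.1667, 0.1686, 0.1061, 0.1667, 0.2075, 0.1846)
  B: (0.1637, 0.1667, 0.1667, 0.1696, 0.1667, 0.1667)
B

Both distributions are close to uniform, making this a harder comparison.

H(A) = 2.5586 bits
H(B) = 2.5849 bits

The distribution closer to uniform has higher entropy.
Answer: B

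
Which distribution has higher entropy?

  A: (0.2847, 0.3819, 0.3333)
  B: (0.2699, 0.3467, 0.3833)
A

Both distributions are close to uniform, making this a harder comparison.

H(A) = 1.5747 bits
H(B) = 1.5701 bits

The distribution closer to uniform has higher entropy.
Answer: A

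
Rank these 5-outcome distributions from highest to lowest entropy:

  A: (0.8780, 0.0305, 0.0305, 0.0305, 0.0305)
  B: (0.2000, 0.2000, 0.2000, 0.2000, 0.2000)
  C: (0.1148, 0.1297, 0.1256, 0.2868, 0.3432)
B > C > A

Key insight: Entropy is maximized by uniform distributions and minimized by concentrated distributions.

- Uniform distributions have maximum entropy log₂(5) = 2.3219 bits
- The more "peaked" or concentrated a distribution, the lower its entropy

Entropies:
  H(A) = 0.7791 bits
  H(B) = 2.3219 bits
  H(C) = 2.1629 bits

Ranking: B > C > A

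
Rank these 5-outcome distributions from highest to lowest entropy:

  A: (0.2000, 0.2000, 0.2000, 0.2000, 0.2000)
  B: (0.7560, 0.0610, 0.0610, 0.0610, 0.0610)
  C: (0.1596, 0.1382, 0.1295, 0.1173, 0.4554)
A > C > B

Key insight: Entropy is maximized by uniform distributions and minimized by concentrated distributions.

- Uniform distributions have maximum entropy log₂(5) = 2.3219 bits
- The more "peaked" or concentrated a distribution, the lower its entropy

Entropies:
  H(A) = 2.3219 bits
  H(B) = 1.2896 bits
  H(C) = 2.0785 bits

Ranking: A > C > B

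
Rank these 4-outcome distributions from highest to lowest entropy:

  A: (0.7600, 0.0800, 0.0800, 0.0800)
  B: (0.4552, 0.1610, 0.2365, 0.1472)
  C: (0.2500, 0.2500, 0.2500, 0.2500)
C > B > A

Key insight: Entropy is maximized by uniform distributions and minimized by concentrated distributions.

- Uniform distributions have maximum entropy log₂(4) = 2.0000 bits
- The more "peaked" or concentrated a distribution, the lower its entropy

Entropies:
  H(A) = 1.1754 bits
  H(B) = 1.8399 bits
  H(C) = 2.0000 bits

Ranking: C > B > A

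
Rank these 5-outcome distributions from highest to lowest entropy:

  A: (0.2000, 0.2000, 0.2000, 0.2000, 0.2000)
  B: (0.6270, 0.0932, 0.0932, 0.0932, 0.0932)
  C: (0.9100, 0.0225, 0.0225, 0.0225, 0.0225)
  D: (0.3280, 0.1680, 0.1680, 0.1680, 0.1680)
A > D > B > C

Key insight: Entropy is maximized by uniform distributions and minimized by concentrated distributions.

Entropies:
  H(A) = 2.3219 bits
  H(B) = 1.6989 bits
  H(C) = 0.6165 bits
  H(D) = 2.2569 bits

Ranking: A > D > B > C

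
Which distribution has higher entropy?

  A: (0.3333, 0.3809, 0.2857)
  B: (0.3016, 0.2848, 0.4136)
A

Both distributions are close to uniform, making this a harder comparison.

H(A) = 1.5751 bits
H(B) = 1.5644 bits

The distribution closer to uniform has higher entropy.
Answer: A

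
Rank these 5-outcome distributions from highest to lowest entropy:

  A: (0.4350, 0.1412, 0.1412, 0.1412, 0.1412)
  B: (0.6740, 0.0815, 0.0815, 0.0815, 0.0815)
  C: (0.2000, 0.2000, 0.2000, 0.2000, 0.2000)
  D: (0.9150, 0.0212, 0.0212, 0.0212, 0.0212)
C > A > B > D

Key insight: Entropy is maximized by uniform distributions and minimized by concentrated distributions.

Entropies:
  H(A) = 2.1178 bits
  H(B) = 1.5628 bits
  H(C) = 2.3219 bits
  H(D) = 0.5896 bits

Ranking: C > A > B > D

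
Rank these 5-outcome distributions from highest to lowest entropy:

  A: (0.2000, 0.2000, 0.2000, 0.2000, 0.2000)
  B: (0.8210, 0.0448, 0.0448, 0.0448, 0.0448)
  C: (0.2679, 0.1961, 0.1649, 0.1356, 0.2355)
A > C > B

Key insight: Entropy is maximized by uniform distributions and minimized by concentrated distributions.

- Uniform distributions have maximum entropy log₂(5) = 2.3219 bits
- The more "peaked" or concentrated a distribution, the lower its entropy

Entropies:
  H(A) = 2.3219 bits
  H(B) = 1.0359 bits
  H(C) = 2.2810 bits

Ranking: A > C > B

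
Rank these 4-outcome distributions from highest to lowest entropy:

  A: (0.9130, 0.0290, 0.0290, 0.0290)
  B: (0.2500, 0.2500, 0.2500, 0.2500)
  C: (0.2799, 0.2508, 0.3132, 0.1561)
B > C > A

Key insight: Entropy is maximized by uniform distributions and minimized by concentrated distributions.

- Uniform distributions have maximum entropy log₂(4) = 2.0000 bits
- The more "peaked" or concentrated a distribution, the lower its entropy

Entropies:
  H(A) = 0.5643 bits
  H(B) = 2.0000 bits
  H(C) = 1.9574 bits

Ranking: B > C > A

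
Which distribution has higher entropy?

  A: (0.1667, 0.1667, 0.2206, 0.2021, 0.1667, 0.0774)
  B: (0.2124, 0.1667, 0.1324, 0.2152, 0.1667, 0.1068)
B

Both distributions are close to uniform, making this a harder comparison.

H(A) = 2.5253 bits
H(B) = 2.5440 bits

The distribution closer to uniform has higher entropy.
Answer: B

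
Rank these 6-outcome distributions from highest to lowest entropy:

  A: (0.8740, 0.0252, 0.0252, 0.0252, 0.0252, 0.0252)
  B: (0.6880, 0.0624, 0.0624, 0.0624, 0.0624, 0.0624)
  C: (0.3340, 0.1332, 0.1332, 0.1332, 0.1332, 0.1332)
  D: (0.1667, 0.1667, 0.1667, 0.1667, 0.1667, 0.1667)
D > C > B > A

Key insight: Entropy is maximized by uniform distributions and minimized by concentrated distributions.

Entropies:
  H(A) = 0.8389 bits
  H(B) = 1.6199 bits
  H(C) = 2.4654 bits
  H(D) = 2.5850 bits

Ranking: D > C > B > A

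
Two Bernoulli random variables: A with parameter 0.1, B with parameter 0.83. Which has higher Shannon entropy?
B

For binary distributions, entropy is maximized at p=0.5 and decreases as p moves toward 0 or 1.

H(A) = H(0.1) = 0.4690 bits
H(B) = H(0.83) = 0.6577 bits

Distribution B (p=0.83) is closer to uniform (p=0.5), so it has higher entropy.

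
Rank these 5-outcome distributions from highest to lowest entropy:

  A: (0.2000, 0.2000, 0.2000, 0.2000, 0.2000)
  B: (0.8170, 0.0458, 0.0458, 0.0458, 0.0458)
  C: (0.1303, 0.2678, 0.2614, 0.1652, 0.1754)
A > C > B

Key insight: Entropy is maximized by uniform distributions and minimized by concentrated distributions.

- Uniform distributions have maximum entropy log₂(5) = 2.3219 bits
- The more "peaked" or concentrated a distribution, the lower its entropy

Entropies:
  H(A) = 2.3219 bits
  H(B) = 1.0526 bits
  H(C) = 2.2677 bits

Ranking: A > C > B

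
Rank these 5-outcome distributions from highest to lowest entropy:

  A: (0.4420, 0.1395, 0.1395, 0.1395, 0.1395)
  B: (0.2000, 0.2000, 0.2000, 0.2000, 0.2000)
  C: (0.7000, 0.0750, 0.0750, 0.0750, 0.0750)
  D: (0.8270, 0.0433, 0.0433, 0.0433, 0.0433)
B > A > C > D

Key insight: Entropy is maximized by uniform distributions and minimized by concentrated distributions.

Entropies:
  H(A) = 2.1063 bits
  H(B) = 2.3219 bits
  H(C) = 1.4813 bits
  H(D) = 1.0105 bits

Ranking: B > A > C > D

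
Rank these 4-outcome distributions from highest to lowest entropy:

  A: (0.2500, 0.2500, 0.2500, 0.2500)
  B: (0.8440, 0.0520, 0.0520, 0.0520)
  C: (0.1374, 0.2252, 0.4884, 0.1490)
A > C > B

Key insight: Entropy is maximized by uniform distributions and minimized by concentrated distributions.

- Uniform distributions have maximum entropy log₂(4) = 2.0000 bits
- The more "peaked" or concentrated a distribution, the lower its entropy

Entropies:
  H(A) = 2.0000 bits
  H(B) = 0.8719 bits
  H(C) = 1.7920 bits

Ranking: A > C > B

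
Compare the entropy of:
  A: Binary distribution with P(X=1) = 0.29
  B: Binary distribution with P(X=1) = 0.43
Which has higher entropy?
B

For binary distributions, entropy is maximized at p=0.5 and decreases as p moves toward 0 or 1.

H(A) = H(0.29) = 0.8687 bits
H(B) = H(0.43) = 0.9858 bits

Distribution B (p=0.43) is closer to uniform (p=0.5), so it has higher entropy.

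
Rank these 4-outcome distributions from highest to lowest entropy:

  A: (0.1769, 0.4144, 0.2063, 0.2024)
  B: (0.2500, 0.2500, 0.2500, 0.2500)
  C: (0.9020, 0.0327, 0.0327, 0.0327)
B > A > C

Key insight: Entropy is maximized by uniform distributions and minimized by concentrated distributions.

- Uniform distributions have maximum entropy log₂(4) = 2.0000 bits
- The more "peaked" or concentrated a distribution, the lower its entropy

Entropies:
  H(A) = 1.9050 bits
  H(B) = 2.0000 bits
  H(C) = 0.6179 bits

Ranking: B > A > C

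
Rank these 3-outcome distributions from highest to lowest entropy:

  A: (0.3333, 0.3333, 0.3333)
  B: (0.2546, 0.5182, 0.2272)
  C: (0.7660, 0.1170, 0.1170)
A > B > C

Key insight: Entropy is maximized by uniform distributions and minimized by concentrated distributions.

- Uniform distributions have maximum entropy log₂(3) = 1.5850 bits
- The more "peaked" or concentrated a distribution, the lower its entropy

Entropies:
  H(A) = 1.5850 bits
  H(B) = 1.4797 bits
  H(C) = 1.0189 bits

Ranking: A > B > C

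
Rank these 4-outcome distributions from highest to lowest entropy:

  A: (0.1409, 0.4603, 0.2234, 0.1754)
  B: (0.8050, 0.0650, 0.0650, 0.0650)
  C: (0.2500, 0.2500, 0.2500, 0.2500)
C > A > B

Key insight: Entropy is maximized by uniform distributions and minimized by concentrated distributions.

- Uniform distributions have maximum entropy log₂(4) = 2.0000 bits
- The more "peaked" or concentrated a distribution, the lower its entropy

Entropies:
  H(A) = 1.8371 bits
  H(B) = 1.0209 bits
  H(C) = 2.0000 bits

Ranking: C > A > B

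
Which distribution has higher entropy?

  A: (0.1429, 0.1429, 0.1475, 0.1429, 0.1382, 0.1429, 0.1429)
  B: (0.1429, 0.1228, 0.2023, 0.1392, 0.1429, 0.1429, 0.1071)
A

Both distributions are close to uniform, making this a harder comparison.

H(A) = 2.8071 bits
H(B) = 2.7823 bits

The distribution closer to uniform has higher entropy.
Answer: A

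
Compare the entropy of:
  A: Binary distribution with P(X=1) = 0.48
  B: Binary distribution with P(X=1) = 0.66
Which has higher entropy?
A

For binary distributions, entropy is maximized at p=0.5 and decreases as p moves toward 0 or 1.

H(A) = H(0.48) = 0.9988 bits
H(B) = H(0.66) = 0.9248 bits

Distribution A (p=0.48) is closer to uniform (p=0.5), so it has higher entropy.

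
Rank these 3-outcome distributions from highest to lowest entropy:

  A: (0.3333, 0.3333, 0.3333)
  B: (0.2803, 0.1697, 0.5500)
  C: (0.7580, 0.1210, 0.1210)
A > B > C

Key insight: Entropy is maximized by uniform distributions and minimized by concentrated distributions.

- Uniform distributions have maximum entropy log₂(3) = 1.5850 bits
- The more "peaked" or concentrated a distribution, the lower its entropy

Entropies:
  H(A) = 1.5850 bits
  H(B) = 1.4230 bits
  H(C) = 1.0404 bits

Ranking: A > B > C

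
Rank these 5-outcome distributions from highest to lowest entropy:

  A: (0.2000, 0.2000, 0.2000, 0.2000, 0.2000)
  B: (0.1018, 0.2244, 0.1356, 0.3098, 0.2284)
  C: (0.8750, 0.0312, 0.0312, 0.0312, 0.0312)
A > B > C

Key insight: Entropy is maximized by uniform distributions and minimized by concentrated distributions.

- Uniform distributions have maximum entropy log₂(5) = 2.3219 bits
- The more "peaked" or concentrated a distribution, the lower its entropy

Entropies:
  H(A) = 2.3219 bits
  H(B) = 2.2205 bits
  H(C) = 0.7936 bits

Ranking: A > B > C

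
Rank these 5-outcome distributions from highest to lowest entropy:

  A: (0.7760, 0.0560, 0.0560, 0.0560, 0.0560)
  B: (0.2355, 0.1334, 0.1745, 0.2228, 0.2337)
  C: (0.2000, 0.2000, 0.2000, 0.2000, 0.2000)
C > B > A

Key insight: Entropy is maximized by uniform distributions and minimized by concentrated distributions.

- Uniform distributions have maximum entropy log₂(5) = 2.3219 bits
- The more "peaked" or concentrated a distribution, the lower its entropy

Entropies:
  H(A) = 1.2154 bits
  H(B) = 2.2914 bits
  H(C) = 2.3219 bits

Ranking: C > B > A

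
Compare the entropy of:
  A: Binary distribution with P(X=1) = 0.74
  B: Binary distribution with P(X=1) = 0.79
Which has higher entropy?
A

For binary distributions, entropy is maximized at p=0.5 and decreases as p moves toward 0 or 1.

H(A) = H(0.74) = 0.8267 bits
H(B) = H(0.79) = 0.7415 bits

Distribution A (p=0.74) is closer to uniform (p=0.5), so it has higher entropy.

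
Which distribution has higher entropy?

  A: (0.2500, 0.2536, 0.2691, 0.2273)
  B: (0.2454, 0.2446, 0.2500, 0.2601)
B

Both distributions are close to uniform, making this a harder comparison.

H(A) = 1.9974 bits
H(B) = 1.9996 bits

The distribution closer to uniform has higher entropy.
Answer: B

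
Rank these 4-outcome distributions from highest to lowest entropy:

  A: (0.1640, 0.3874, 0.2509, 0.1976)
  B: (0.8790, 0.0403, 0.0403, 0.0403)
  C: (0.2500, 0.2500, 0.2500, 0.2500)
C > A > B

Key insight: Entropy is maximized by uniform distributions and minimized by concentrated distributions.

- Uniform distributions have maximum entropy log₂(4) = 2.0000 bits
- The more "peaked" or concentrated a distribution, the lower its entropy

Entropies:
  H(A) = 1.9206 bits
  H(B) = 0.7240 bits
  H(C) = 2.0000 bits

Ranking: C > A > B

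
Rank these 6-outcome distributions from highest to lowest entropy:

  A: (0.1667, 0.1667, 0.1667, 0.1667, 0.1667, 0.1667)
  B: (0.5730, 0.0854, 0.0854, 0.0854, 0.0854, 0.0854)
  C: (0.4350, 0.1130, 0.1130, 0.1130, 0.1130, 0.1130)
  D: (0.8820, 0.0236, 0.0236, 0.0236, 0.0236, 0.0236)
A > C > B > D

Key insight: Entropy is maximized by uniform distributions and minimized by concentrated distributions.

Entropies:
  H(A) = 2.5850 bits
  H(B) = 1.9760 bits
  H(C) = 2.2997 bits
  H(D) = 0.7976 bits

Ranking: A > C > B > D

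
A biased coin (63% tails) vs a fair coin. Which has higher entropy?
Fair coin

The fair coin is uniform (p=0.5), maximizing binary entropy at 1 bit. The biased coin has H(0.63) ≈ 0.951 bits — its outcome is more predictable, so its entropy is lower.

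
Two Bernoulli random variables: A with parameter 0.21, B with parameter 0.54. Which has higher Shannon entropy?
B

For binary distributions, entropy is maximized at p=0.5 and decreases as p moves toward 0 or 1.

H(A) = H(0.21) = 0.7415 bits
H(B) = H(0.54) = 0.9954 bits

Distribution B (p=0.54) is closer to uniform (p=0.5), so it has higher entropy.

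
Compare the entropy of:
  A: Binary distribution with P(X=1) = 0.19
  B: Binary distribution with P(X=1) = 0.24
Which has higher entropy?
B

For binary distributions, entropy is maximized at p=0.5 and decreases as p moves toward 0 or 1.

H(A) = H(0.19) = 0.7015 bits
H(B) = H(0.24) = 0.7950 bits

Distribution B (p=0.24) is closer to uniform (p=0.5), so it has higher entropy.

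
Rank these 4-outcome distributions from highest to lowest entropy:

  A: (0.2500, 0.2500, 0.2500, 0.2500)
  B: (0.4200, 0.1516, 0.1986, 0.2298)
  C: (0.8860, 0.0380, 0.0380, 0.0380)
A > B > C

Key insight: Entropy is maximized by uniform distributions and minimized by concentrated distributions.

- Uniform distributions have maximum entropy log₂(4) = 2.0000 bits
- The more "peaked" or concentrated a distribution, the lower its entropy

Entropies:
  H(A) = 2.0000 bits
  H(B) = 1.8889 bits
  H(C) = 0.6926 bits

Ranking: A > B > C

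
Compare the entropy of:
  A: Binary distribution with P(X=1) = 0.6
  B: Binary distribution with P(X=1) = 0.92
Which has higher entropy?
A

For binary distributions, entropy is maximized at p=0.5 and decreases as p moves toward 0 or 1.

H(A) = H(0.6) = 0.9710 bits
H(B) = H(0.92) = 0.4022 bits

Distribution A (p=0.6) is closer to uniform (p=0.5), so it has higher entropy.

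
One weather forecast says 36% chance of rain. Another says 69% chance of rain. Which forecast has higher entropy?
36% forecast

Treat each forecast as a Bernoulli distribution. Binary entropy is maximized at p=0.5 and falls off symmetrically toward 0 or 1. The 36% forecast is closer to 50%, so it is more uncertain. H(36%) ≈ 0.943 bits, H(69%) ≈ 0.893 bits.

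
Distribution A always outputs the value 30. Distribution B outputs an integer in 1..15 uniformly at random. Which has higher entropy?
B

A is deterministic, so H(A) = 0. B is uniform over 15 outcomes, so H(B) = log₂(15) = 3.907 bits. Any distribution with genuine randomness has higher entropy than a deterministic one.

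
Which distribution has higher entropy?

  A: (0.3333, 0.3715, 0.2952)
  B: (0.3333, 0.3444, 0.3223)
B

Both distributions are close to uniform, making this a harder comparison.

H(A) = 1.5787 bits
H(B) = 1.5844 bits

The distribution closer to uniform has higher entropy.
Answer: B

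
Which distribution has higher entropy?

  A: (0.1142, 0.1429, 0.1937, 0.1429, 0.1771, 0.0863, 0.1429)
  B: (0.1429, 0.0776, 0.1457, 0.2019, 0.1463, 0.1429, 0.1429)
A

Both distributions are close to uniform, making this a harder comparison.

H(A) = 2.7668 bits
H(B) = 2.7658 bits

The distribution closer to uniform has higher entropy.
Answer: A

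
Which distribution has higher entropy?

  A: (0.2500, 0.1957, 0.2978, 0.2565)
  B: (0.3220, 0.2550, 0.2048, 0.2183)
A

Both distributions are close to uniform, making this a harder comparison.

H(A) = 1.9845 bits
H(B) = 1.9769 bits

The distribution closer to uniform has higher entropy.
Answer: A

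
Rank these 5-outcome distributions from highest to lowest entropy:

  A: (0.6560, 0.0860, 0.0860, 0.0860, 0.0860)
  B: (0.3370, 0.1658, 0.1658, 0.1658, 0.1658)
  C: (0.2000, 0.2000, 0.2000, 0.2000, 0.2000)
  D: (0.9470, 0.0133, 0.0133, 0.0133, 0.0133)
C > B > A > D

Key insight: Entropy is maximized by uniform distributions and minimized by concentrated distributions.

Entropies:
  H(A) = 1.6166 bits
  H(B) = 2.2479 bits
  H(C) = 2.3219 bits
  H(D) = 0.4050 bits

Ranking: C > B > A > D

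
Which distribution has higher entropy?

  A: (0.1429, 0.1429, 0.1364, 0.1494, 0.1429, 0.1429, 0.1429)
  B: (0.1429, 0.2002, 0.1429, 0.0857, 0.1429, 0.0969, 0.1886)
A

Both distributions are close to uniform, making this a harder comparison.

H(A) = 2.8069 bits
H(B) = 2.7517 bits

The distribution closer to uniform has higher entropy.
Answer: A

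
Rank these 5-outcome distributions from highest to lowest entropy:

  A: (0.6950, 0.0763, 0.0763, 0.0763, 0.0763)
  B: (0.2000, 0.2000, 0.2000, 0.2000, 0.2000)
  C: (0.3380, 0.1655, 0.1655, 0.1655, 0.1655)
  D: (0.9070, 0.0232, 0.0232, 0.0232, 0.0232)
B > C > A > D

Key insight: Entropy is maximized by uniform distributions and minimized by concentrated distributions.

Entropies:
  H(A) = 1.4973 bits
  H(B) = 2.3219 bits
  H(C) = 2.2469 bits
  H(D) = 0.6324 bits

Ranking: B > C > A > D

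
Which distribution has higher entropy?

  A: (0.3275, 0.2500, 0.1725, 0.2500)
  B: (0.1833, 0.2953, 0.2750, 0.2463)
B

Both distributions are close to uniform, making this a harder comparison.

H(A) = 1.9648 bits
H(B) = 1.9785 bits

The distribution closer to uniform has higher entropy.
Answer: B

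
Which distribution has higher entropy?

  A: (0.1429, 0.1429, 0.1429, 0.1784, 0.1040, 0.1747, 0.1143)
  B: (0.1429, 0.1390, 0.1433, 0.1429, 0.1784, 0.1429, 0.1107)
B

Both distributions are close to uniform, making this a harder comparison.

H(A) = 2.7838 bits
H(B) = 2.7957 bits

The distribution closer to uniform has higher entropy.
Answer: B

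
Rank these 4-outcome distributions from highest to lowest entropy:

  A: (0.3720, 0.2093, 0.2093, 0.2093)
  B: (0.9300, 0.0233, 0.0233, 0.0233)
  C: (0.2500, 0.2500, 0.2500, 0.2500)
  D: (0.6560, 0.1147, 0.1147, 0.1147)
C > A > D > B

Key insight: Entropy is maximized by uniform distributions and minimized by concentrated distributions.

Entropies:
  H(A) = 1.9476 bits
  H(B) = 0.4769 bits
  H(C) = 2.0000 bits
  H(D) = 1.4738 bits

Ranking: C > A > D > B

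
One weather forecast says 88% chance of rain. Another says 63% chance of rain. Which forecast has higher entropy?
63% forecast

Treat each forecast as a Bernoulli distribution. Binary entropy is maximized at p=0.5 and falls off symmetrically toward 0 or 1. The 63% forecast is closer to 50%, so it is more uncertain. H(88%) ≈ 0.529 bits, H(63%) ≈ 0.951 bits.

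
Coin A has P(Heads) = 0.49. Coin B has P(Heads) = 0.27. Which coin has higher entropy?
A

For binary distributions, entropy is maximized at p=0.5 and decreases as p moves toward 0 or 1.

H(A) = H(0.49) = 0.9997 bits
H(B) = H(0.27) = 0.8415 bits

Distribution A (p=0.49) is closer to uniform (p=0.5), so it has higher entropy.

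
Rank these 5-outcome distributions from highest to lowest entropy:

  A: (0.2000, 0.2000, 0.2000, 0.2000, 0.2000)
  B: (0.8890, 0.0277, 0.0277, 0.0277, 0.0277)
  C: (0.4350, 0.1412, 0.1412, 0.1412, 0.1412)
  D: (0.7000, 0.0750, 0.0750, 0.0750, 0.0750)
A > C > D > B

Key insight: Entropy is maximized by uniform distributions and minimized by concentrated distributions.

Entropies:
  H(A) = 2.3219 bits
  H(B) = 0.7249 bits
  H(C) = 2.1178 bits
  H(D) = 1.4813 bits

Ranking: A > C > D > B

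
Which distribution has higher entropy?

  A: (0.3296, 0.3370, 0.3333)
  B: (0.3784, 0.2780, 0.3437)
A

Both distributions are close to uniform, making this a harder comparison.

H(A) = 1.5849 bits
H(B) = 1.5735 bits

The distribution closer to uniform has higher entropy.
Answer: A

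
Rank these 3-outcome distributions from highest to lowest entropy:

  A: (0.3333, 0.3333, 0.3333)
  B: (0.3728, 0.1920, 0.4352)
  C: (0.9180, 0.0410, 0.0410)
A > B > C

Key insight: Entropy is maximized by uniform distributions and minimized by concentrated distributions.

- Uniform distributions have maximum entropy log₂(3) = 1.5850 bits
- The more "peaked" or concentrated a distribution, the lower its entropy

Entropies:
  H(A) = 1.5850 bits
  H(B) = 1.5102 bits
  H(C) = 0.4912 bits

Ranking: A > B > C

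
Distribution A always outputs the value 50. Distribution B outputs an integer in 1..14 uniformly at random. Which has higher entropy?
B

A is deterministic, so H(A) = 0. B is uniform over 14 outcomes, so H(B) = log₂(14) = 3.807 bits. Any distribution with genuine randomness has higher entropy than a deterministic one.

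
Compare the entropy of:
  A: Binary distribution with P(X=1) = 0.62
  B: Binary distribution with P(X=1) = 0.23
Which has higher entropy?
A

For binary distributions, entropy is maximized at p=0.5 and decreases as p moves toward 0 or 1.

H(A) = H(0.62) = 0.9580 bits
H(B) = H(0.23) = 0.7780 bits

Distribution A (p=0.62) is closer to uniform (p=0.5), so it has higher entropy.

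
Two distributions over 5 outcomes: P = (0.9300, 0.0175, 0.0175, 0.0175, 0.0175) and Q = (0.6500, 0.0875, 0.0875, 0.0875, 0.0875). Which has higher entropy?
Q

P is highly concentrated on one outcome (93%), making it nearly deterministic. Q spreads its mass more evenly (max 65%). The more spread-out distribution has higher entropy: H(P) ≈ 0.506 bits, H(Q) ≈ 1.634 bits.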